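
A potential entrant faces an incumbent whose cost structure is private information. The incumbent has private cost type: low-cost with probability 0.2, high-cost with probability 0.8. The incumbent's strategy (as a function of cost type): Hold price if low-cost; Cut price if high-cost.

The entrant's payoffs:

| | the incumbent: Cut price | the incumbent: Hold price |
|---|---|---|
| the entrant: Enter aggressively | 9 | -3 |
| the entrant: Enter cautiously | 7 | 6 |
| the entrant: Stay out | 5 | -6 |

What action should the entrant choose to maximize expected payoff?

Enter cautiously

E[Enter aggressively] = 0.2·(-3) + 0.8·(9) = 6.6
E[Enter cautiously] = 0.2·(6) + 0.8·(7) = 6.8
E[Stay out] = 0.2·(-6) + 0.8·(5) = 2.8
Best response: Enter cautiously (6.8 is the largest).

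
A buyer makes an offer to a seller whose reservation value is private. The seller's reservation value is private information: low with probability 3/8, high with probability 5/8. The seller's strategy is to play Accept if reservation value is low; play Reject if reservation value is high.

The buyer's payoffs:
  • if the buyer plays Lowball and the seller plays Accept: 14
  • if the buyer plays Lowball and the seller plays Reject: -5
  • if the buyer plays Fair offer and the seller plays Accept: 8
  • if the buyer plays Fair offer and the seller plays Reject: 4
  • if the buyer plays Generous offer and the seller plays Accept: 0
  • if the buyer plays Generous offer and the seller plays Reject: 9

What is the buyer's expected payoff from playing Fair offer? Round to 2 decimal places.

E[Fair offer] = 3/8·8 + 5/8·4 = 3 + 5/2 = 11/2

5.50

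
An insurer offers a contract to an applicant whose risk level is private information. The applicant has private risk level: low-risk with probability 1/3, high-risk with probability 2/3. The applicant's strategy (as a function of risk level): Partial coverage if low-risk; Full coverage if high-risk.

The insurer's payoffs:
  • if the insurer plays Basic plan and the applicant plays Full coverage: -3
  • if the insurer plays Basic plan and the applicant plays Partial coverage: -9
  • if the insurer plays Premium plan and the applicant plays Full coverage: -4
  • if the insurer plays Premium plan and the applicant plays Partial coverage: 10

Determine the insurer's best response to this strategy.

Premium plan

E[Basic plan] = 1/3·(-9) + 2/3·(-3) = -5
E[Premium plan] = 1/3·(10) + 2/3·(-4) = 2/3
Best response: Premium plan (2/3 is the largest).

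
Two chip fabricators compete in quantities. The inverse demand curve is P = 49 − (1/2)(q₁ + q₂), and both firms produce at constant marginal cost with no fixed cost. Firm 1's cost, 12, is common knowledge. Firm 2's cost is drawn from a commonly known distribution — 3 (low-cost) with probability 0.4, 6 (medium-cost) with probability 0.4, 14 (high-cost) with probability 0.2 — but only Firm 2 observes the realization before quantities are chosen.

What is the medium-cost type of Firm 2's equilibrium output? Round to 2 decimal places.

Type-c best response for Firm 2: q₂(c) = (49 − c) − q₁/2.
Firm 1 maximizes expected profit; its first-order condition is 49 − q₁ − (1/2)E[q₂] − 12 = 0.
Substituting E[q₂] and solving: E[c₂] = 6.4, so q₁ = (49 − 2·12 + 6.4)/(3/2) = 20.9333.
q₂(medium-cost) = (49 − 6 − (1/2)·20.9333) = 32.5333.

32.53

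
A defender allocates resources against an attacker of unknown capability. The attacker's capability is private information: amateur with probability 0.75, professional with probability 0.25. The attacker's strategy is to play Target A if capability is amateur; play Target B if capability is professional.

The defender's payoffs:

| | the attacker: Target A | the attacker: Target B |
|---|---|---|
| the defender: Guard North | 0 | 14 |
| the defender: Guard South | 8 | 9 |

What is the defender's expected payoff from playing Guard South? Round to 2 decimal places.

E[Guard South] = 0.75·8 + 0.25·9 = 6 + 2.25 = 8.25

8.25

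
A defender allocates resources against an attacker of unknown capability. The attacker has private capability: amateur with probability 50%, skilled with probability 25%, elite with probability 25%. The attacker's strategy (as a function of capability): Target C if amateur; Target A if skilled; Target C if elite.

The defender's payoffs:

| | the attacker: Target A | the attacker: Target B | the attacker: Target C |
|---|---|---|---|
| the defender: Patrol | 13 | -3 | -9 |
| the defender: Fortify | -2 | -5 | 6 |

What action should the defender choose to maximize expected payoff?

E[Patrol] = 0.5·(-9) + 0.25·(13) + 0.25·(-9) = -3.5
E[Fortify] = 0.5·(6) + 0.25·(-2) + 0.25·(6) = 4
Best response: Fortify (4 is the largest).

Fortify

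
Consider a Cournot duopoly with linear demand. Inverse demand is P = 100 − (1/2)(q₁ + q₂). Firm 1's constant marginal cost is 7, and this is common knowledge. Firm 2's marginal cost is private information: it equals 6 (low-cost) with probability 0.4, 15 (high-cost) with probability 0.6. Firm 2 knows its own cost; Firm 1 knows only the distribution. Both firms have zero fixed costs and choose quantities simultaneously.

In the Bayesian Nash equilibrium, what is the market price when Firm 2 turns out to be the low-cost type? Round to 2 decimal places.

36.77

Firm 2 with cost c maximizes (100 − (1/2)(q₁+q₂) − c)·q₂, giving q₂(c) = (100 − c − (1/2)q₁).
E[c₂] = 0.4·6 + 0.6·15 = 11.4
Firm 1's FOC against E[q₂] yields q₁ = (100 − 2·7 + E[c₂])/(3/2) = (100 − 14 + 11.4)/(3/2) = 64.9333.
q₂(low-cost) = 61.5333, so P = 100 − (1/2)·(64.9333 + 61.5333) = 36.7667.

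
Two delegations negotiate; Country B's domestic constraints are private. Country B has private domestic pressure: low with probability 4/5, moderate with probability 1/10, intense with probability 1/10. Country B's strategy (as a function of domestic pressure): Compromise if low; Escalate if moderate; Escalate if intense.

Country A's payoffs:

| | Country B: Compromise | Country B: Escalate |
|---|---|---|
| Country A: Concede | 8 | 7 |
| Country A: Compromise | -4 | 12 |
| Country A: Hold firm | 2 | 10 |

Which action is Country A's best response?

E[Concede] = 4/5·(8) + 1/10·(7) + 1/10·(7) = 39/5
E[Compromise] = 4/5·(-4) + 1/10·(12) + 1/10·(12) = -4/5
E[Hold firm] = 4/5·(2) + 1/10·(10) + 1/10·(10) = 18/5
Best response: Concede (39/5 is the largest).

Concede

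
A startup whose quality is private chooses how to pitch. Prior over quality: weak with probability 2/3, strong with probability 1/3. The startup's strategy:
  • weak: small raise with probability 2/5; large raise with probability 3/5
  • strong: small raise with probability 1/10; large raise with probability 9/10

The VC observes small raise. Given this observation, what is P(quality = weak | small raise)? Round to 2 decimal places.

P(small raise) = (2/3)·(2/5) + (1/3)·(1/10) = 3/10
P(weak | small raise) = ((2/3)·(2/5)) / (3/10) = (4/15) / (3/10) = 8/9

0.89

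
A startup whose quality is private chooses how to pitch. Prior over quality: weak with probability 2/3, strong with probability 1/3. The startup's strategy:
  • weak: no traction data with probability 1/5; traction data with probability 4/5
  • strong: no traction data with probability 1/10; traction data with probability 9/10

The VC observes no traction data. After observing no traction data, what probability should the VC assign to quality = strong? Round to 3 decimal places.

P(no traction data) = (2/3)·(1/5) + (1/3)·(1/10) = 1/6
P(strong | no traction data) = ((1/3)·(1/10)) / (1/6) = (1/30) / (1/6) = 1/5

0.200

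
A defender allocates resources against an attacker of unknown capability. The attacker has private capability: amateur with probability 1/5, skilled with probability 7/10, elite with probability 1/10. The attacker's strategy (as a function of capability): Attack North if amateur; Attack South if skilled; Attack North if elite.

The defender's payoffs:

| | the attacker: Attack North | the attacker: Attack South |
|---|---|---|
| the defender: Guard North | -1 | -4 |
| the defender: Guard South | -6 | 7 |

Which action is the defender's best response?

E[Guard North] = 1/5·(-1) + 7/10·(-4) + 1/10·(-1) = -31/10
E[Guard South] = 1/5·(-6) + 7/10·(7) + 1/10·(-6) = 31/10
Best response: Guard South (31/10 is the largest).

Guard South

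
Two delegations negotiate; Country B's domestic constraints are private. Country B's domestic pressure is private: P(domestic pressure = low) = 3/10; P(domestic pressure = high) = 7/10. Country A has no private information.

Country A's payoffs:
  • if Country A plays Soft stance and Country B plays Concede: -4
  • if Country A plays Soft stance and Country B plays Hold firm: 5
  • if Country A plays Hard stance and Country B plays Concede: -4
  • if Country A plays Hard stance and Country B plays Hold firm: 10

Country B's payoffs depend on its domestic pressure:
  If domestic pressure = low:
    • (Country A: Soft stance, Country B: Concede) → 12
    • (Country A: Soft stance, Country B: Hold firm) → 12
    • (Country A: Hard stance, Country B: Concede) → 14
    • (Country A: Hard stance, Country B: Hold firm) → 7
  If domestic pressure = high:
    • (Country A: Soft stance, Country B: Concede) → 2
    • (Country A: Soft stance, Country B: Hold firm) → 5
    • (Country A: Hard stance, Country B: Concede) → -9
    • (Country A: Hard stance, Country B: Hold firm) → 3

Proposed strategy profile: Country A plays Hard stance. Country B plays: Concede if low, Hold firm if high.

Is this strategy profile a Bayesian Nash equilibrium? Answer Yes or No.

Country A plays Hard stance: E[Hard stance] = 3/10·(-4) + 7/10·(10) = 29/5; E[Soft stance] = 23/10. Best-responding. ✓
Country B (domestic pressure low), facing Hard stance: Concede gives 14, Hold firm gives 7. Proposed Concede is best. ✓
Country B (domestic pressure high), facing Hard stance: Concede gives -9, Hold firm gives 3. Proposed Hold firm is best. ✓

Yes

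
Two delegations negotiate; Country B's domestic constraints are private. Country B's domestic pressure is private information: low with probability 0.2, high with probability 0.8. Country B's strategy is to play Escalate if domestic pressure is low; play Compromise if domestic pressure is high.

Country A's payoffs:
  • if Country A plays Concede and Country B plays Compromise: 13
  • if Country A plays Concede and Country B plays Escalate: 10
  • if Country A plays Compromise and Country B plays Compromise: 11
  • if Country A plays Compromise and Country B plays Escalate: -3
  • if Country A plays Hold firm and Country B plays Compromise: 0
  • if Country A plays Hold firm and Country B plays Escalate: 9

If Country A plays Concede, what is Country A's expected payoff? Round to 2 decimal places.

E[Concede] = 0.2·10 + 0.8·13 = 2 + 10.4 = 12.4

12.40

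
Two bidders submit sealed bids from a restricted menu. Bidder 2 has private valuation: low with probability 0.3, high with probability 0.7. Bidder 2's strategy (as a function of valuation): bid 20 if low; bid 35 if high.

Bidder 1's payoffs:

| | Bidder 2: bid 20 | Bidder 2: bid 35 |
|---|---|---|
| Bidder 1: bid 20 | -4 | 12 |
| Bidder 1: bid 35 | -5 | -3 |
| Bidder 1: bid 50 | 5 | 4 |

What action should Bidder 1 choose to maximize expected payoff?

bid 20

E[bid 20] = 0.3·(-4) + 0.7·(12) = 7.2
E[bid 35] = 0.3·(-5) + 0.7·(-3) = -3.6
E[bid 50] = 0.3·(5) + 0.7·(4) = 4.3
Best response: bid 20 (7.2 is the largest).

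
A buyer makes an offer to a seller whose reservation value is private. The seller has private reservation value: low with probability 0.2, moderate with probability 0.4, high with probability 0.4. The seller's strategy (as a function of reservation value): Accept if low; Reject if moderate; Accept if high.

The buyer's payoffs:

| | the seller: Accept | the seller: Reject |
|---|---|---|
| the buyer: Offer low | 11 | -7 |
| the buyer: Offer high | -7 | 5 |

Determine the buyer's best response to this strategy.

Offer low

E[Offer low] = 0.2·(11) + 0.4·(-7) + 0.4·(11) = 3.8
E[Offer high] = 0.2·(-7) + 0.4·(5) + 0.4·(-7) = -2.2
Best response: Offer low (3.8 is the largest).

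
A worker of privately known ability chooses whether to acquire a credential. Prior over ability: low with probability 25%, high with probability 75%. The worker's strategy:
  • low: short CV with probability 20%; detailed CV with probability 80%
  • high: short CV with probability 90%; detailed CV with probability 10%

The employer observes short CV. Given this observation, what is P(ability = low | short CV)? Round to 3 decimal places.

0.069

P(short CV) = 0.25·0.2 + 0.75·0.9 = 0.725
P(low | short CV) = (0.25·0.2) / 0.725 = 0.05 / 0.725 = 0.0689655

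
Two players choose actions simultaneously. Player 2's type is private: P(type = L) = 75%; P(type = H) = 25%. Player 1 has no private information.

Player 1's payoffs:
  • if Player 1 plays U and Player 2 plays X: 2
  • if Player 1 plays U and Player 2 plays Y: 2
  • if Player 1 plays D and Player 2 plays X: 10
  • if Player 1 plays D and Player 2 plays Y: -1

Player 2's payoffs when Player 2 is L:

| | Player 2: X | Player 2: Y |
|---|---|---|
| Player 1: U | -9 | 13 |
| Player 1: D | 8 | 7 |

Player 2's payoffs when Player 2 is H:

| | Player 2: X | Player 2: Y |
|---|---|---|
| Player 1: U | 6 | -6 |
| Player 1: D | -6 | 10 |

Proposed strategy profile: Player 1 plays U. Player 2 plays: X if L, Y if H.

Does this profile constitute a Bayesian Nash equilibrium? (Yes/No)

No

A profile is a BNE iff every type of every player is best-responding given beliefs about the other side.
Player 1 plays U: E[U] = 0.75·(2) + 0.25·(2) = 2; E[D] = 7.25. Not best-responding. ✗
Player 2 (type L), facing U: X gives -9, Y gives 13. Proposed X is not best — profitable deviation exists. ✗
Player 2 (type H), facing U: X gives 6, Y gives -6. Proposed Y is not best — profitable deviation exists. ✗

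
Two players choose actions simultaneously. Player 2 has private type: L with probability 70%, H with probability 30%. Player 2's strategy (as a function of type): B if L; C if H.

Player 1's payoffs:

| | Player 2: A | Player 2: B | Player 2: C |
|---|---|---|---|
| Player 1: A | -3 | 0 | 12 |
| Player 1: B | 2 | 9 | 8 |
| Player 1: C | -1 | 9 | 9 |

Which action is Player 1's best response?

C

E[A] = 0.7·(0) + 0.3·(12) = 3.6
E[B] = 0.7·(9) + 0.3·(8) = 8.7
E[C] = 0.7·(9) + 0.3·(9) = 9
Best response: C (9 is the largest).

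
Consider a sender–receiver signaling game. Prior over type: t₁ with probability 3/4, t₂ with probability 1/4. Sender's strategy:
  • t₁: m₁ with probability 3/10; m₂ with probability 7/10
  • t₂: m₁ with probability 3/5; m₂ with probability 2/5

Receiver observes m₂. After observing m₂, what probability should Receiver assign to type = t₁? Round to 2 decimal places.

0.84

P(m₂) = (3/4)·(7/10) + (1/4)·(2/5) = 5/8
P(t₁ | m₂) = ((3/4)·(7/10)) / (5/8) = (21/40) / (5/8) = 21/25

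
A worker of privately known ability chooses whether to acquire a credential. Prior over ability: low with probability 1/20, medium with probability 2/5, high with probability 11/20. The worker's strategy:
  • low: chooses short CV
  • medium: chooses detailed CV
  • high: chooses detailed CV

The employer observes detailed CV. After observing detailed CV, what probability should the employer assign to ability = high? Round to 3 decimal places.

0.579

P(detailed CV) = (1/20)·0 + (2/5)·1 + (11/20)·1 = 19/20
P(high | detailed CV) = ((11/20)·1) / (19/20) = (11/20) / (19/20) = 11/19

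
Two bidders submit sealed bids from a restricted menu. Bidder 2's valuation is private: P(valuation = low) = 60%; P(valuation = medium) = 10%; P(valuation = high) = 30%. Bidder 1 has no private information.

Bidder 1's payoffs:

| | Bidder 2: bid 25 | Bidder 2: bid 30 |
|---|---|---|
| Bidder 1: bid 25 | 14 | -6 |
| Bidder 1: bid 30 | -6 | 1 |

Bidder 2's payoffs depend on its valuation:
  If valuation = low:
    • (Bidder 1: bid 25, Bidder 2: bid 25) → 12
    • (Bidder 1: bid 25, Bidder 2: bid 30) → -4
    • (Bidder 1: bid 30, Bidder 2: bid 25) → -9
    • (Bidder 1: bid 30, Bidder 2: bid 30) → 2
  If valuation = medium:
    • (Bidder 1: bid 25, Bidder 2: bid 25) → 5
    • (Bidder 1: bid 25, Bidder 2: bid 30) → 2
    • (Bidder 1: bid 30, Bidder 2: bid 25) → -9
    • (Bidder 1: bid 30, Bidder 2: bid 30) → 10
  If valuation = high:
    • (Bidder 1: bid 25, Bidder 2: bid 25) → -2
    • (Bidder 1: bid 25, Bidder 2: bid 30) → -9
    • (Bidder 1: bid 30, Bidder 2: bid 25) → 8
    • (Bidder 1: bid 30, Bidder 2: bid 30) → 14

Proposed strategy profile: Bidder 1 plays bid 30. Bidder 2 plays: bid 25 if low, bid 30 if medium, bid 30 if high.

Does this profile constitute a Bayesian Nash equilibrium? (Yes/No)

No

A profile is a BNE iff every type of every player is best-responding given beliefs about the other side.
Bidder 1 plays bid 30: E[bid 30] = 0.6·(-6) + 0.1·(1) + 0.3·(1) = -3.2; E[bid 25] = 6. Not best-responding. ✗
Bidder 2 (valuation low), facing bid 30: bid 25 gives -9, bid 30 gives 2. Proposed bid 25 is not best — profitable deviation exists. ✗
Bidder 2 (valuation medium), facing bid 30: bid 25 gives -9, bid 30 gives 10. Proposed bid 30 is best. ✓
Bidder 2 (valuation high), facing bid 30: bid 25 gives 8, bid 30 gives 14. Proposed bid 30 is best. ✓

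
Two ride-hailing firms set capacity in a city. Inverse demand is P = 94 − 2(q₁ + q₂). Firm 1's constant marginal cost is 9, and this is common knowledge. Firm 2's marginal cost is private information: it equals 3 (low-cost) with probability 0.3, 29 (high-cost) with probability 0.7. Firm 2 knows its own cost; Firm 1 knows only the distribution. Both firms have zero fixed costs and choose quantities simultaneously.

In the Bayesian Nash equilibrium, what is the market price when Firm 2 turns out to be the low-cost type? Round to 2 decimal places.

Each type of Firm 2 best-responds to q₁; Firm 1 best-responds to the expected q₂ over Firm 2's types.
Firm 2 with cost c maximizes (94 − 2(q₁+q₂) − c)·q₂, giving q₂(c) = (94 − c − 2q₁)/4.
E[c₂] = 0.3·3 + 0.7·29 = 21.2
Firm 1's FOC against E[q₂] yields q₁ = (94 − 2·9 + E[c₂])/6 = (94 − 18 + 21.2)/6 = 16.2.
q₂(low-cost) = 14.65, so P = 94 − 2·(16.2 + 14.65) = 32.3.

32.30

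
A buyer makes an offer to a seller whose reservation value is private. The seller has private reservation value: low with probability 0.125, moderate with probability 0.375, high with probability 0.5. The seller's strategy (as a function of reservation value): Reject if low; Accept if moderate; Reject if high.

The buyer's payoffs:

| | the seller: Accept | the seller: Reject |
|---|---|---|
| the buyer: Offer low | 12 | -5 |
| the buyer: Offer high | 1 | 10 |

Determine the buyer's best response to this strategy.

E[Offer low] = 0.125·(-5) + 0.375·(12) + 0.5·(-5) = 1.375
E[Offer high] = 0.125·(10) + 0.375·(1) + 0.5·(10) = 6.625
Best response: Offer high (6.625 is the largest).

Offer high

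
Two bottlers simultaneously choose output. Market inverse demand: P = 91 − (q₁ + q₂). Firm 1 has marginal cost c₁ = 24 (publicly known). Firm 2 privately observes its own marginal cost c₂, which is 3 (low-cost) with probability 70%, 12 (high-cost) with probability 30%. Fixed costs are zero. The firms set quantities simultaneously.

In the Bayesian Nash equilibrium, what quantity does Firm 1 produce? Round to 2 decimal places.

16.23

Type-c best response for Firm 2: q₂(c) = (91 − c)/2 − q₁/2.
Firm 1 maximizes expected profit; its first-order condition is 91 − 2q₁ − E[q₂] − 24 = 0.
Substituting E[q₂] and solving: E[c₂] = 5.7, so q₁ = (91 − 2·24 + 5.7)/3 = 16.2333.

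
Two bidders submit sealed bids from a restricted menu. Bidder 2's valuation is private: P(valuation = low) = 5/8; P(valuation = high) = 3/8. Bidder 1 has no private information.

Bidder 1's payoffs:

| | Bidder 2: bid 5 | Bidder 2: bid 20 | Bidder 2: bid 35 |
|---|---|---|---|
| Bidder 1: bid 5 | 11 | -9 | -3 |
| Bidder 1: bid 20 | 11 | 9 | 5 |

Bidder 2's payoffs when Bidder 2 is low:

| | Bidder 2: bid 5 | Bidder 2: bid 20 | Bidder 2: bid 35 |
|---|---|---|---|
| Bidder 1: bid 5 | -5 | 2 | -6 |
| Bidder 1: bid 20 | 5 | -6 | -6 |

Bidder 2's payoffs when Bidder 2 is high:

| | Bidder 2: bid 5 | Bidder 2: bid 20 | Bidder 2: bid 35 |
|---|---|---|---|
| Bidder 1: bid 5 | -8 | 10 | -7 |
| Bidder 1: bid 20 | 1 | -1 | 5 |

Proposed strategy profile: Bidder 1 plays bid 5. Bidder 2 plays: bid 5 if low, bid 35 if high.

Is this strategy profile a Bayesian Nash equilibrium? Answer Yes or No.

No

Bidder 1 plays bid 5: E[bid 5] = 5/8·(11) + 3/8·(-3) = 23/4; E[bid 20] = 35/4. Not best-responding. ✗
Bidder 2 (valuation low), facing bid 5: bid 5 gives -5, bid 20 gives 2, bid 35 gives -6. Proposed bid 5 is not best — profitable deviation exists. ✗
Bidder 2 (valuation high), facing bid 5: bid 5 gives -8, bid 20 gives 10, bid 35 gives -7. Proposed bid 35 is not best — profitable deviation exists. ✗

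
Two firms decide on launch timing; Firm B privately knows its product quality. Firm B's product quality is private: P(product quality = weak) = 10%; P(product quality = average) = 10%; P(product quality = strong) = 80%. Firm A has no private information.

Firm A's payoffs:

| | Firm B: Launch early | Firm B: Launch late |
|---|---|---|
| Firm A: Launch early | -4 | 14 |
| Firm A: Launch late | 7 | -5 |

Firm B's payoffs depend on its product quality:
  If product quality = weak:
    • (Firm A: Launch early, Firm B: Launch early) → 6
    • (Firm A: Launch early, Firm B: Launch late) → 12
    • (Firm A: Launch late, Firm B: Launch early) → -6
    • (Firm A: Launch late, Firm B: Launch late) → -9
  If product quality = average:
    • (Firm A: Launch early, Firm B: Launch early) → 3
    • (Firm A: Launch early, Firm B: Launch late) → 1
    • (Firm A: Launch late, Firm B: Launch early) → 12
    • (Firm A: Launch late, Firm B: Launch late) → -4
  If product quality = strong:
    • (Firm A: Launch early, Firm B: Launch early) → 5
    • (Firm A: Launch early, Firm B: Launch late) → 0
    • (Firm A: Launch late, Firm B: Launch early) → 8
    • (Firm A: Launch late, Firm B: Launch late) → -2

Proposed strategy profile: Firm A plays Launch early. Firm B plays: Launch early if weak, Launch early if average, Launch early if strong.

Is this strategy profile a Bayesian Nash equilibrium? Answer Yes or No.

No

A profile is a BNE iff every type of every player is best-responding given beliefs about the other side.
Firm A plays Launch early: E[Launch early] = 0.1·(-4) + 0.1·(-4) + 0.8·(-4) = -4; E[Launch late] = 7. Not best-responding. ✗
Firm B (product quality weak), facing Launch early: Launch early gives 6, Launch late gives 12. Proposed Launch early is not best — profitable deviation exists. ✗
Firm B (product quality average), facing Launch early: Launch early gives 3, Launch late gives 1. Proposed Launch early is best. ✓
Firm B (product quality strong), facing Launch early: Launch early gives 5, Launch late gives 0. Proposed Launch early is best. ✓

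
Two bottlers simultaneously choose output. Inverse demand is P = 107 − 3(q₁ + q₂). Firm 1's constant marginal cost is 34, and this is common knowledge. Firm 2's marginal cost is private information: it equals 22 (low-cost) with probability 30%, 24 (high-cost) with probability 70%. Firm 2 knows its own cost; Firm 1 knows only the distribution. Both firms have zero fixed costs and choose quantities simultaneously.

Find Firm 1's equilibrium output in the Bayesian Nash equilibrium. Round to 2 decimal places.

6.93

Type-c best response for Firm 2: q₂(c) = (107 − c)/6 − q₁/2.
Firm 1 maximizes expected profit; its first-order condition is 107 − 6q₁ − 3E[q₂] − 34 = 0.
Substituting E[q₂] and solving: E[c₂] = 23.4, so q₁ = (107 − 2·34 + 23.4)/9 = 6.93333.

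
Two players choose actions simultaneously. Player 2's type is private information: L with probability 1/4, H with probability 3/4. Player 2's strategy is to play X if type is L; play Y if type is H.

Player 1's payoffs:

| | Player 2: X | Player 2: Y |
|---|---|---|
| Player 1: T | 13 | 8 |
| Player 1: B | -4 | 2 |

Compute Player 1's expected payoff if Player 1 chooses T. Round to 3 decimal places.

E[T] = 1/4·13 + 3/4·8 = 13/4 + 6 = 37/4

9.250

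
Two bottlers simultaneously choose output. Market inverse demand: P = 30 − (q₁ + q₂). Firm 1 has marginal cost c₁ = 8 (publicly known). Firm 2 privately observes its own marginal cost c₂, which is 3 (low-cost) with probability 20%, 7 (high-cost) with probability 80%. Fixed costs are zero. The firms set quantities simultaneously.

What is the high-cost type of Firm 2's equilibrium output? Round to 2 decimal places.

8.13

Each type of Firm 2 best-responds to q₁; Firm 1 best-responds to the expected q₂ over Firm 2's types.
Firm 2 with cost c maximizes (30 − (q₁+q₂) − c)·q₂, giving q₂(c) = (30 − c − q₁)/2.
E[c₂] = 0.2·3 + 0.8·7 = 6.2
Firm 1's FOC against E[q₂] yields q₁ = (30 − 2·8 + E[c₂])/3 = (30 − 16 + 6.2)/3 = 6.73333.
q₂(high-cost) = (30 − 7 − 6.73333)/2 = 8.13333.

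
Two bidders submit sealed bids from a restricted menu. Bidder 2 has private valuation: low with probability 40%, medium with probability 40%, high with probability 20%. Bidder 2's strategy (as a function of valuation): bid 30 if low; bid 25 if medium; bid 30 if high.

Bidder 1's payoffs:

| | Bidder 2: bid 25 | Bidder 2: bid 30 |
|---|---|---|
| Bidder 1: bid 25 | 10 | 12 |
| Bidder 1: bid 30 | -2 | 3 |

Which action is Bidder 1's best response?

bid 25

Compute Bidder 1's expected payoff for each action, taking the expectation over Bidder 2's type.
E[bid 25] = 0.4·(12) + 0.4·(10) + 0.2·(12) = 11.2
E[bid 30] = 0.4·(3) + 0.4·(-2) + 0.2·(3) = 1
Best response: bid 25 (11.2 is the largest).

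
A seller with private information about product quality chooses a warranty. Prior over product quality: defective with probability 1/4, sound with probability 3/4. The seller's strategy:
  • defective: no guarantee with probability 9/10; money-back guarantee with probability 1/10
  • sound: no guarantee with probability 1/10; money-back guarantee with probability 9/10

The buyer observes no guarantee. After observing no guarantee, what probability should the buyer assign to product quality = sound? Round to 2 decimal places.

0.25

P(no guarantee) = (1/4)·(9/10) + (3/4)·(1/10) = 3/10
P(sound | no guarantee) = ((3/4)·(1/10)) / (3/10) = (3/40) / (3/10) = 1/4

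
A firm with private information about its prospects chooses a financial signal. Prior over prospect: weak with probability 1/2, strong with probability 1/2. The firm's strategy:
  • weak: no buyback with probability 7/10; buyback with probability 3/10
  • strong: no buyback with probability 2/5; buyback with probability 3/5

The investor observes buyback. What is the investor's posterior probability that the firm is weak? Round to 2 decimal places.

Apply Bayes' rule using the sender's strategy as the likelihood.
P(buyback) = (1/2)·(3/10) + (1/2)·(3/5) = 9/20
P(weak | buyback) = ((1/2)·(3/10)) / (9/20) = (3/20) / (9/20) = 1/3

0.33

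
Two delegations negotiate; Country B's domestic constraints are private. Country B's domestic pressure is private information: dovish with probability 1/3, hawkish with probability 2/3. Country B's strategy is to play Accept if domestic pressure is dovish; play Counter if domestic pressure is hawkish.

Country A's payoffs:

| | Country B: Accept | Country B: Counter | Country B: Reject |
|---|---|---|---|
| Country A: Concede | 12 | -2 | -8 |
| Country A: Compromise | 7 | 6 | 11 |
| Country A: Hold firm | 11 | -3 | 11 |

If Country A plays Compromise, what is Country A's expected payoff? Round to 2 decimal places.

Take the expectation over Country B's domestic pressure, weighting each type's action by its prior probability.
E[Compromise] = 1/3·7 + 2/3·6 = 7/3 + 4 = 19/3

6.33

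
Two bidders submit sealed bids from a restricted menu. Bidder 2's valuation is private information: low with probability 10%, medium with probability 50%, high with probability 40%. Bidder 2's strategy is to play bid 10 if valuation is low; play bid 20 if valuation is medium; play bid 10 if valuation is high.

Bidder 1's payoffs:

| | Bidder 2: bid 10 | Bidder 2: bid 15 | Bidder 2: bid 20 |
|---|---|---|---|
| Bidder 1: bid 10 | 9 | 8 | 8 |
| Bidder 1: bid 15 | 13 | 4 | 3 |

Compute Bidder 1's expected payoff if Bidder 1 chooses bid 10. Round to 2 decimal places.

8.50

Take the expectation over Bidder 2's valuation, weighting each type's action by its prior probability.
E[bid 10] = 0.1·9 + 0.5·8 + 0.4·9 = 0.9 + 4 + 3.6 = 8.5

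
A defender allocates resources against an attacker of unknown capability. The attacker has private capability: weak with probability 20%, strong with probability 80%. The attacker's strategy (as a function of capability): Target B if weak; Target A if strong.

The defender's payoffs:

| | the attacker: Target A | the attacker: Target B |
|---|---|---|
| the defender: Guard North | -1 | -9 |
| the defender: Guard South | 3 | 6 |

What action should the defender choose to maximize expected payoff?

Compute the defender's expected payoff for each action, taking the expectation over the attacker's type.
E[Guard North] = 0.2·(-9) + 0.8·(-1) = -2.6
E[Guard South] = 0.2·(6) + 0.8·(3) = 3.6
Best response: Guard South (3.6 is the largest).

Guard South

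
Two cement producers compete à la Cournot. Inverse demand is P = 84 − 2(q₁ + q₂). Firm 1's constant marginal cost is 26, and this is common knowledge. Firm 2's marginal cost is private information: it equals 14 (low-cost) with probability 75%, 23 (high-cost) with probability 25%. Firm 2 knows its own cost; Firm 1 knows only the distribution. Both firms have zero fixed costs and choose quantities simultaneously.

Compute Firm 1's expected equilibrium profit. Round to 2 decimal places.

Type-c best response for Firm 2: q₂(c) = (84 − c)/4 − q₁/2.
Firm 1 maximizes expected profit; its first-order condition is 84 − 4q₁ − 2E[q₂] − 26 = 0.
Substituting E[q₂] and solving: E[c₂] = 16.25, so q₁ = (84 − 2·26 + 16.25)/6 = 8.04167.
E[P] = 84 − 2·(q₁ + E[q₂]) = 42.0833; Firm 1's expected profit = (E[P] − 26)·q₁ = (42.0833 − 26)·8.04167 = 129.337.

129.34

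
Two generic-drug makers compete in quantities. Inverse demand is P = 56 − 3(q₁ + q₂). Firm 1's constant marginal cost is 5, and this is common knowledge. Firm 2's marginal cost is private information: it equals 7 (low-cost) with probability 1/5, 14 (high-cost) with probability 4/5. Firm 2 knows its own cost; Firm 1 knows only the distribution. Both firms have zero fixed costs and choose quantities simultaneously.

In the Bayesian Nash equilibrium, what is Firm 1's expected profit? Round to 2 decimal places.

Type-c best response for Firm 2: q₂(c) = (56 − c)/6 − q₁/2.
Firm 1 maximizes expected profit; its first-order condition is 56 − 6q₁ − 3E[q₂] − 5 = 0.
Substituting E[q₂] and solving: E[c₂] = 12.6, so q₁ = (56 − 2·5 + 12.6)/9 = 6.51111.
E[P] = 56 − 3·(q₁ + E[q₂]) = 24.5333; Firm 1's expected profit = (E[P] − 5)·q₁ = (24.5333 − 5)·6.51111 = 127.184.

127.18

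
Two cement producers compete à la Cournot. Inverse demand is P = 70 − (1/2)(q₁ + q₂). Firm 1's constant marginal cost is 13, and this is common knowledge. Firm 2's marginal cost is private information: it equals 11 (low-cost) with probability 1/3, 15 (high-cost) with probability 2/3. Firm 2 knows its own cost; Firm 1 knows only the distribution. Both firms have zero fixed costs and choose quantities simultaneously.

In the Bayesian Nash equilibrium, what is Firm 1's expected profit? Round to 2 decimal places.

738.99

Each type of Firm 2 best-responds to q₁; Firm 1 best-responds to the expected q₂ over Firm 2's types.
Firm 2 with cost c maximizes (70 − (1/2)(q₁+q₂) − c)·q₂, giving q₂(c) = (70 − c − (1/2)q₁).
E[c₂] = 1/3·11 + 2/3·15 = 13.6667
Firm 1's FOC against E[q₂] yields q₁ = (70 − 2·13 + E[c₂])/(3/2) = (70 − 26 + 13.6667)/(3/2) = 38.4444.
E[P] = 70 − (1/2)·(q₁ + E[q₂]) = 32.2222; Firm 1's expected profit = (E[P] − 13)·q₁ = (32.2222 − 13)·38.4444 = 738.988.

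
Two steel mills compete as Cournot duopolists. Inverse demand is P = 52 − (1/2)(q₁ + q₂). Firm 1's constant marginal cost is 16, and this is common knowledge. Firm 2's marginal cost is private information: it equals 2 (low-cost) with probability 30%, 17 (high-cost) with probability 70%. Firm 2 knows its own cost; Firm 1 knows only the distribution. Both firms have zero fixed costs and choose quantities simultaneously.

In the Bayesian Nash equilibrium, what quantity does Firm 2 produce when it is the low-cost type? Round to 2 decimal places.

Firm 2 with cost c maximizes (52 − (1/2)(q₁+q₂) − c)·q₂, giving q₂(c) = (52 − c − (1/2)q₁).
E[c₂] = 0.3·2 + 0.7·17 = 12.5
Firm 1's FOC against E[q₂] yields q₁ = (52 − 2·16 + E[c₂])/(3/2) = (52 − 32 + 12.5)/(3/2) = 21.6667.
q₂(low-cost) = (52 − 2 − (1/2)·21.6667) = 39.1667.

39.17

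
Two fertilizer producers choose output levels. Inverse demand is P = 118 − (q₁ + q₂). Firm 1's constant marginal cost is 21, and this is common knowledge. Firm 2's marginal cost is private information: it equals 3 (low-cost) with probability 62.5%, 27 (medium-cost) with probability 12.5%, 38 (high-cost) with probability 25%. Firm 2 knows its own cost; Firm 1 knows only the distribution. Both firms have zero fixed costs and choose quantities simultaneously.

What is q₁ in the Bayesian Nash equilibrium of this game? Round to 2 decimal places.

30.25

Type-c best response for Firm 2: q₂(c) = (118 − c)/2 − q₁/2.
Firm 1 maximizes expected profit; its first-order condition is 118 − 2q₁ − E[q₂] − 21 = 0.
Substituting E[q₂] and solving: E[c₂] = 14.75, so q₁ = (118 − 2·21 + 14.75)/3 = 30.25.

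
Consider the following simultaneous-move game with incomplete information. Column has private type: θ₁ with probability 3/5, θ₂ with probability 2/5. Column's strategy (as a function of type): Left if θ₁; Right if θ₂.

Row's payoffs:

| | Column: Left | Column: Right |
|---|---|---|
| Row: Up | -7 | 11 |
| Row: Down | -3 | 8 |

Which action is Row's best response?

Compute Row's expected payoff for each action, taking the expectation over Column's type.
E[Up] = 3/5·(-7) + 2/5·(11) = 1/5
E[Down] = 3/5·(-3) + 2/5·(8) = 7/5
Best response: Down (7/5 is the largest).

Down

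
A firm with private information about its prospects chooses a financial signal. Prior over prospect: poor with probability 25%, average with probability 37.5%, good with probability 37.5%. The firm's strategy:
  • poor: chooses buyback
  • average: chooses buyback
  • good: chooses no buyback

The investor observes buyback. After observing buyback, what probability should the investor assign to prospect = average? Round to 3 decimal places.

P(buyback) = 0.25·1 + 0.375·1 + 0.375·0 = 0.625
P(average | buyback) = (0.375·1) / 0.625 = 0.375 / 0.625 = 0.6

0.600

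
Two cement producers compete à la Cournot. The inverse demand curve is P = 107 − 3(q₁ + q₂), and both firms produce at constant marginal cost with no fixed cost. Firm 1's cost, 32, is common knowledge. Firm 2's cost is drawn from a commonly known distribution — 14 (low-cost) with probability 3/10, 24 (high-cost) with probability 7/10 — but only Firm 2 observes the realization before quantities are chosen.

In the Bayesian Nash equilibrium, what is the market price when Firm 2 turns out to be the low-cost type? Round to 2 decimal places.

49.83

Type-c best response for Firm 2: q₂(c) = (107 − c)/6 − q₁/2.
Firm 1 maximizes expected profit; its first-order condition is 107 − 6q₁ − 3E[q₂] − 32 = 0.
Substituting E[q₂] and solving: E[c₂] = 21, so q₁ = (107 − 2·32 + 21)/9 = 7.11111.
q₂(low-cost) = 11.9444, so P = 107 − 3·(7.11111 + 11.9444) = 49.8333.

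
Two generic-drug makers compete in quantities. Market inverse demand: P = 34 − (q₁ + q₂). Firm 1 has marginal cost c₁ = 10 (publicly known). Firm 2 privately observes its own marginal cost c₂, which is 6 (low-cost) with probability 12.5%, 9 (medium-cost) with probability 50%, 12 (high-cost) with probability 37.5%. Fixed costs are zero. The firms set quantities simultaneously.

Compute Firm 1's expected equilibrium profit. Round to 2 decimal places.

Each type of Firm 2 best-responds to q₁; Firm 1 best-responds to the expected q₂ over Firm 2's types.
Firm 2 with cost c maximizes (34 − (q₁+q₂) − c)·q₂, giving q₂(c) = (34 − c − q₁)/2.
E[c₂] = 0.125·6 + 0.5·9 + 0.375·12 = 9.75
Firm 1's FOC against E[q₂] yields q₁ = (34 − 2·10 + E[c₂])/3 = (34 − 20 + 9.75)/3 = 7.91667.
E[P] = 34 − (q₁ + E[q₂]) = 17.9167; Firm 1's expected profit = (E[P] − 10)·q₁ = (17.9167 − 10)·7.91667 = 62.6736.

62.67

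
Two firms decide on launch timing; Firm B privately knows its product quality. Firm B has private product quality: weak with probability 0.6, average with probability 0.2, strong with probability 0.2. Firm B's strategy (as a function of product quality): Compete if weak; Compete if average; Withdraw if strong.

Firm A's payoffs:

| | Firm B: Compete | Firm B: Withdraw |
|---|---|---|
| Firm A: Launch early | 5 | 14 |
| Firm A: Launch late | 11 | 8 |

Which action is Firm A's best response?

Compute Firm A's expected payoff for each action, taking the expectation over Firm B's type.
E[Launch early] = 0.6·(5) + 0.2·(5) + 0.2·(14) = 6.8
E[Launch late] = 0.6·(11) + 0.2·(11) + 0.2·(8) = 10.4
Best response: Launch late (10.4 is the largest).

Launch late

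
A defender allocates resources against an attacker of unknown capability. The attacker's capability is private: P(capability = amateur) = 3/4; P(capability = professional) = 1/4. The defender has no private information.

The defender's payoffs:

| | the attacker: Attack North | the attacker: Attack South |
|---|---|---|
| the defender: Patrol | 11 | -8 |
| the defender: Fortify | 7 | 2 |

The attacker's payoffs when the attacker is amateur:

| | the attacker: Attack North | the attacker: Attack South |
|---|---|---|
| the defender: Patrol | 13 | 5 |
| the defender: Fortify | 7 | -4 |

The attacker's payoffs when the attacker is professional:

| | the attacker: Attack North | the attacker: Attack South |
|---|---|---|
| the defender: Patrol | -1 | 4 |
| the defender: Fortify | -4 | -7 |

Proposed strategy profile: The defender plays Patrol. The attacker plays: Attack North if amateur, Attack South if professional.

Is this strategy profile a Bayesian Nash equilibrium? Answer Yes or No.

The defender plays Patrol: E[Patrol] = 3/4·(11) + 1/4·(-8) = 25/4; E[Fortify] = 23/4. Best-responding. ✓
The attacker (capability amateur), facing Patrol: Attack North gives 13, Attack South gives 5. Proposed Attack North is best. ✓
The attacker (capability professional), facing Patrol: Attack North gives -1, Attack South gives 4. Proposed Attack South is best. ✓

Yes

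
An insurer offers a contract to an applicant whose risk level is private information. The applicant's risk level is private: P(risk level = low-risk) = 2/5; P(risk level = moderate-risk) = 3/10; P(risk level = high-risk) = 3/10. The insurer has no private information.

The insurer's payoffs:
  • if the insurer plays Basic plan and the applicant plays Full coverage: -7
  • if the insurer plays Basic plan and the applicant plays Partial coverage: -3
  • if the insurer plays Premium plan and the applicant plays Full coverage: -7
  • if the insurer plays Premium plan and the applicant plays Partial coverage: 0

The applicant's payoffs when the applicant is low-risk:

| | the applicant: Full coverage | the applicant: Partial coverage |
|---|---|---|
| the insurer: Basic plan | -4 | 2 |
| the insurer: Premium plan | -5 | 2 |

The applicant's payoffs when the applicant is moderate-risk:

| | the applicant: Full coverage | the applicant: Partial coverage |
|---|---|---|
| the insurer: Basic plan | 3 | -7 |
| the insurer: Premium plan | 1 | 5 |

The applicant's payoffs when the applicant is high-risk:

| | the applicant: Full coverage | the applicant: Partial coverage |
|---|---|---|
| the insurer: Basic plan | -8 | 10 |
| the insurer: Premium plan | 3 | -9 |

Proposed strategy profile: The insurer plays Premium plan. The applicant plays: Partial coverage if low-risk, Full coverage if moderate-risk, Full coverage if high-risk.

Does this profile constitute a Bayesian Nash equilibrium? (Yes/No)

A profile is a BNE iff every type of every player is best-responding given beliefs about the other side.
The insurer plays Premium plan: E[Premium plan] = 2/5·(0) + 3/10·(-7) + 3/10·(-7) = -21/5; E[Basic plan] = -27/5. Best-responding. ✓
The applicant (risk level low-risk), facing Premium plan: Full coverage gives -5, Partial coverage gives 2. Proposed Partial coverage is best. ✓
The applicant (risk level moderate-risk), facing Premium plan: Full coverage gives 1, Partial coverage gives 5. Proposed Full coverage is not best — profitable deviation exists. ✗
The applicant (risk level high-risk), facing Premium plan: Full coverage gives 3, Partial coverage gives -9. Proposed Full coverage is best. ✓

No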